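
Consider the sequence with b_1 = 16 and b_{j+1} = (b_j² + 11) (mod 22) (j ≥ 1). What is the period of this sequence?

Listing terms: b_1 = 16,  b_2 = 3,  b_3 = 20,  b_4 = 15,  b_5 = 16.
Since b_5 = b_1 = 16, the sequence is periodic with period 4.

4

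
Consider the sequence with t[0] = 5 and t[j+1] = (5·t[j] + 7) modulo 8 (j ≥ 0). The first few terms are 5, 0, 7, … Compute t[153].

0

t[0] = 5; t[1] = 0; t[2] = 7; t[3] = 2; t[4] = 1; t[5] = 4; t[6] = 3; t[7] = 6; t[8] = 5.
Since t[8] = t[0] = 5, the sequence is periodic with period 8.
(153 - 0) mod 8 = 1, so t[153] = t[1] = 0.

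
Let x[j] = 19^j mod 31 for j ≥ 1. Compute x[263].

9

x[1] = 19, x[2] = 20, x[3] = 8, x[4] = 28, x[5] = 5, x[6] = 2, x[7] = 7, x[8] = 9, x[9] = 16, x[10] = 25, x[11] = 10, x[12] = 4, x[13] = 14, x[14] = 18, x[15] = 1, x[16] = 19.
Since x[16] = x[1] = 19, the sequence is periodic with period 15.
(263 - 1) mod 15 = 7, so x[263] = x[8] = 9.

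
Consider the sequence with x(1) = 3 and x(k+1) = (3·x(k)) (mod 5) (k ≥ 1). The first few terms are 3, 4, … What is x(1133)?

x(1) = 3,  x(2) = 4,  x(3) = 2,  x(4) = 1,  x(5) = 3.
The sequence repeats with period 4.
(1133 - 1) mod 4 = 0, so x(1133) = x(1) = 3.

3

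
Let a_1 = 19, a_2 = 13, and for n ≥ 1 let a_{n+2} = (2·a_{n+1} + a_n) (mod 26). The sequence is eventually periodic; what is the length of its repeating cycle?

We have a_1 = 19; a_2 = 13; a_3 = 19; a_4 = 25; a_5 = 17; a_6 = 7; a_7 = 5; a_8 = 17; a_9 = 13; a_{10} = 17; a_{11} = 21; a_{12} = 7; a_{13} = 9; a_{14} = 25; a_{15} = 7; a_{16} = 13; a_{17} = 7; a_{18} = 1; a_{19} = 9; a_{20} = 19; a_{21} = 21; a_{22} = 9; a_{23} = 13; a_{24} = 9; a_{25} = 5; a_{26} = 19; a_{27} = 17; a_{28} = 1; a_{29} = 19; a_{30} = 13.
Since (a_{29}, a_{30}) = (a_1, a_2) = (19, 13) (two consecutive terms determine the rest), the sequence is periodic with period 28.

28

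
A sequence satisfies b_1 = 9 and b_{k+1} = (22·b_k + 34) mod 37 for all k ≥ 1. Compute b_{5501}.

15

We have b_1 = 9, b_2 = 10, b_3 = 32, b_4 = 35, b_5 = 27, b_6 = 36, b_7 = 12, b_8 = 2, b_9 = 4, b_{10} = 11, b_{11} = 17, b_{12} = 1, b_{13} = 19, b_{14} = 8, b_{15} = 25, b_{16} = 29, b_{17} = 6, b_{18} = 18, b_{19} = 23, b_{20} = 22, b_{21} = 0, b_{22} = 34, b_{23} = 5, b_{24} = 33, b_{25} = 20, b_{26} = 30, b_{27} = 28, b_{28} = 21, b_{29} = 15, b_{30} = 31, b_{31} = 13, b_{32} = 24, b_{33} = 7, b_{34} = 3, b_{35} = 26, b_{36} = 14, b_{37} = 9.
Since b_{37} = b_1 = 9, the sequence is periodic with period 36.
(5501 - 1) mod 36 = 28, so b_{5501} = b_{29} = 15.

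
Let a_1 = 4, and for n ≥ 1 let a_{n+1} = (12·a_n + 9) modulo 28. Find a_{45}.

21

Listing terms: a_1 = 4,  a_2 = 1,  a_3 = 21,  a_4 = 9,  a_5 = 5,  a_6 = 13,  a_7 = 25,  a_8 = 1.
Since a_8 = a_2 = 1, the sequence is eventually periodic: after a pre-period of length 1 it cycles with period 6.
For n ≥ 2, a_n depends only on (n - 2) mod 6. (45 - 2) mod 6 = 1, so a_{45} = a_3 = 21.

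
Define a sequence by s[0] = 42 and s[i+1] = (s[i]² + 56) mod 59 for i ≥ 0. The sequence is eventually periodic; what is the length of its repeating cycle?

s[0] = 42, s[1] = 50, s[2] = 19, s[3] = 4, s[4] = 13, s[5] = 48, s[6] = 0, s[7] = 56, s[8] = 6, s[9] = 33, s[10] = 24, s[11] = 42.
Since s[11] = s[0] = 42, the sequence is periodic with period 11.

11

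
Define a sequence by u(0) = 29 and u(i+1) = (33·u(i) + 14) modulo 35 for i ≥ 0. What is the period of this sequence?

12

Listing terms: u(0) = 29; u(1) = 26; u(2) = 32; u(3) = 20; u(4) = 9; u(5) = 31; u(6) = 22; u(7) = 5; u(8) = 4; u(9) = 6; u(10) = 2; u(11) = 10; u(12) = 29.
The sequence repeats with period 12.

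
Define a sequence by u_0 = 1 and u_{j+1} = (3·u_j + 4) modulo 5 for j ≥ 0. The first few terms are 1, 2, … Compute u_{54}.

u_0 = 1, u_1 = 2, u_2 = 0, u_3 = 4, u_4 = 1.
The sequence repeats with period 4.
(54 - 0) mod 4 = 2, so u_{54} = u_2 = 0.

0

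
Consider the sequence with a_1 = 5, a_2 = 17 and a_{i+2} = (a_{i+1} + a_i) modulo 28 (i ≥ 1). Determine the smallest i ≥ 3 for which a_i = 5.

Listing terms: a_1 = 5; a_2 = 17; a_3 = 22; a_4 = 11; a_5 = 5; a_6 = 16; a_7 = 21; a_8 = 9; a_9 = 2; a_{10} = 11; a_{11} = 13; a_{12} = 24; a_{13} = 9; a_{14} = 5; a_{15} = 14; a_{16} = 19; a_{17} = 5; a_{18} = 24; a_{19} = 1; a_{20} = 25; a_{21} = 26; a_{22} = 23; a_{23} = 21; a_{24} = 16; a_{25} = 9; a_{26} = 25; a_{27} = 6; a_{28} = 3; a_{29} = 9; a_{30} = 12; a_{31} = 21; a_{32} = 5; a_{33} = 26; a_{34} = 3; a_{35} = 1; a_{36} = 4; a_{37} = 5; a_{38} = 9; a_{39} = 14; a_{40} = 23; a_{41} = 9; a_{42} = 4; a_{43} = 13; a_{44} = 17; a_{45} = 2; a_{46} = 19; a_{47} = 21; a_{48} = 12; a_{49} = 5; a_{50} = 17.
Since (a_{49}, a_{50}) = (a_1, a_2) = (5, 17) (two consecutive terms determine the rest), the sequence is periodic with period 48.
The value 5 first appears (with i ≥ 3) at a_5.

5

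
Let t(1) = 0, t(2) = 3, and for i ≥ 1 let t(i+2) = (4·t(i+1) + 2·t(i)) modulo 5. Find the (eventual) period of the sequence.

Listing terms: t(1) = 0; t(2) = 3; t(3) = 2; t(4) = 4; t(5) = 0; t(6) = 3.
The sequence repeats with period 4.

4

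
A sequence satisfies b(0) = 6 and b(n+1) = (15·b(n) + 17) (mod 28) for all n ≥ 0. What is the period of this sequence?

14

We have b(0) = 6,  b(1) = 23,  b(2) = 26,  b(3) = 15,  b(4) = 18,  b(5) = 7,  b(6) = 10,  b(7) = 27,  b(8) = 2,  b(9) = 19,  b(10) = 22,  b(11) = 11,  b(12) = 14,  b(13) = 3,  b(14) = 6.
The sequence repeats with period 14.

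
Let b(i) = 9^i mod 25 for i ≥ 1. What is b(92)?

6

Listing terms: b(1) = 9,  b(2) = 6,  b(3) = 4,  b(4) = 11,  b(5) = 24,  b(6) = 16,  b(7) = 19,  b(8) = 21,  b(9) = 14,  b(10) = 1,  b(11) = 9.
Since b(11) = b(1) = 9, the sequence is periodic with period 10.
(92 - 1) mod 10 = 1, so b(92) = b(2) = 6.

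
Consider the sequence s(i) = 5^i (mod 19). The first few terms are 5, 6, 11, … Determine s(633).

We have s(1) = 5; s(2) = 6; s(3) = 11; s(4) = 17; s(5) = 9; s(6) = 7; s(7) = 16; s(8) = 4; s(9) = 1; s(10) = 5.
The sequence repeats with period 9.
So s(633) = s(1 + ((633-1) mod 9)) = s(3) = 11.

11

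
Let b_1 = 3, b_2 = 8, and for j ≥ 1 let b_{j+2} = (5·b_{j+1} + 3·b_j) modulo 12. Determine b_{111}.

Computing terms: b_1 = 3,  b_2 = 8,  b_3 = 1,  b_4 = 5,  b_5 = 4,  b_6 = 11,  b_7 = 7,  b_8 = 8,  b_9 = 1.
Since (b_8, b_9) = (b_2, b_3) = (8, 1) (two consecutive terms determine the rest), the sequence is eventually periodic: after a pre-period of length 1 it cycles with period 6.
For j ≥ 2, b_j depends only on (j - 2) mod 6. (111 - 2) mod 6 = 1, so b_{111} = b_3 = 1.

1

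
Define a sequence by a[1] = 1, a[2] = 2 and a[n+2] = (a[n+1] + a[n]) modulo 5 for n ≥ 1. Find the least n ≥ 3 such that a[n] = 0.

We have a[1] = 1, a[2] = 2, a[3] = 3, a[4] = 0, a[5] = 3, a[6] = 3, a[7] = 1, a[8] = 4, a[9] = 0, a[10] = 4, a[11] = 4, a[12] = 3, a[13] = 2, a[14] = 0, a[15] = 2, a[16] = 2, a[17] = 4, a[18] = 1, a[19] = 0, a[20] = 1, a[21] = 1, a[22] = 2.
Since (a[21], a[22]) = (a[1], a[2]) = (1, 2) (two consecutive terms determine the rest), the sequence is periodic with period 20.
The value 0 first appears (with n ≥ 3) at a[4].

4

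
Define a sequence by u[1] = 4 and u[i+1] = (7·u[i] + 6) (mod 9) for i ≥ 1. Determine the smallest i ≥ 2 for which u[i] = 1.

Computing terms: u[1] = 4,  u[2] = 7,  u[3] = 1,  u[4] = 4.
The sequence repeats with period 3.
The value 1 first appears (with i ≥ 2) at u[3].

3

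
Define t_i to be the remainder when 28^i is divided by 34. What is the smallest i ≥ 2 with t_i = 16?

We have t_1 = 28; t_2 = 2; t_3 = 22; t_4 = 4; t_5 = 10; t_6 = 8; t_7 = 20; t_8 = 16; t_9 = 6; t_{10} = 32; t_{11} = 12; t_{12} = 30; t_{13} = 24; t_{14} = 26; t_{15} = 14; t_{16} = 18; t_{17} = 28.
Since t_{17} = t_1 = 28, the sequence is periodic with period 16.
The value 16 first appears (with i ≥ 2) at t_8.

8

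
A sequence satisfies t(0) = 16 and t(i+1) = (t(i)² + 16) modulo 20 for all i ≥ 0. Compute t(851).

Computing terms: t(0) = 16; t(1) = 12; t(2) = 0; t(3) = 16.
The sequence repeats with period 3.
(851 - 0) mod 3 = 2, so t(851) = t(2) = 0.

0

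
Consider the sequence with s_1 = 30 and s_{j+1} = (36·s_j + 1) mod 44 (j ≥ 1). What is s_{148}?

21

s_1 = 30; s_2 = 25; s_3 = 21; s_4 = 9; s_5 = 17; s_6 = 41; s_7 = 25.
Since s_7 = s_2 = 25, the sequence is eventually periodic: after a pre-period of length 1 it cycles with period 5.
For j ≥ 2, s_j depends only on (j - 2) mod 5. (148 - 2) mod 5 = 1, so s_{148} = s_3 = 21.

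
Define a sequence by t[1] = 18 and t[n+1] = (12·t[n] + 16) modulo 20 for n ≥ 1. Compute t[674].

12

Listing terms: t[1] = 18,  t[2] = 12,  t[3] = 0,  t[4] = 16,  t[5] = 8,  t[6] = 12.
Since t[6] = t[2] = 12, the sequence is eventually periodic: after a pre-period of length 1 it cycles with period 4.
For n ≥ 2, t[n] depends only on (n - 2) mod 4. (674 - 2) mod 4 = 0, so t[674] = t[2] = 12.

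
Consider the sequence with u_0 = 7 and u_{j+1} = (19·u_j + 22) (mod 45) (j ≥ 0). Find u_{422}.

We have u_0 = 7,  u_1 = 20,  u_2 = 42,  u_3 = 10,  u_4 = 32,  u_5 = 0,  u_6 = 22,  u_7 = 35,  u_8 = 12,  u_9 = 25,  u_{10} = 2,  u_{11} = 15,  u_{12} = 37,  u_{13} = 5,  u_{14} = 27,  u_{15} = 40,  u_{16} = 17,  u_{17} = 30,  u_{18} = 7.
Since u_{18} = u_0 = 7, the sequence is periodic with period 18.
(422 - 0) mod 18 = 8, so u_{422} = u_8 = 12.

12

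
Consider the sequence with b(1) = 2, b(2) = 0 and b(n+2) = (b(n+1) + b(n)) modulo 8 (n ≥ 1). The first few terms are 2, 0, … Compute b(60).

6

Computing terms: b(1) = 2, b(2) = 0, b(3) = 2, b(4) = 2, b(5) = 4, b(6) = 6, b(7) = 2, b(8) = 0.
Since (b(7), b(8)) = (b(1), b(2)) = (2, 0) (two consecutive terms determine the rest), the sequence is periodic with period 6.
(60 - 1) mod 6 = 5, so b(60) = b(6) = 6.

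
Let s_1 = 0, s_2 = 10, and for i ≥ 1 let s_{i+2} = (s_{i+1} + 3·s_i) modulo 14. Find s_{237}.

Computing terms: s_1 = 0,  s_2 = 10,  s_3 = 10,  s_4 = 12,  s_5 = 0,  s_6 = 8,  s_7 = 8,  s_8 = 4,  s_9 = 0,  s_{10} = 12,  s_{11} = 12,  s_{12} = 6,  s_{13} = 0,  s_{14} = 4,  s_{15} = 4,  s_{16} = 2,  s_{17} = 0,  s_{18} = 6,  s_{19} = 6,  s_{20} = 10,  s_{21} = 0,  s_{22} = 2,  s_{23} = 2,  s_{24} = 8,  s_{25} = 0,  s_{26} = 10.
The sequence repeats with period 24.
(237 - 1) mod 24 = 20, so s_{237} = s_{21} = 0.

0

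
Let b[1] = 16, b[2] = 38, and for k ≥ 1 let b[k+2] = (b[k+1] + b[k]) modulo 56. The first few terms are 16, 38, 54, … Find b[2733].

22

Listing terms: b[1] = 16; b[2] = 38; b[3] = 54; b[4] = 36; b[5] = 34; b[6] = 14; b[7] = 48; b[8] = 6; b[9] = 54; b[10] = 4; b[11] = 2; b[12] = 6; b[13] = 8; b[14] = 14; b[15] = 22; b[16] = 36; b[17] = 2; b[18] = 38; b[19] = 40; b[20] = 22; b[21] = 6; b[22] = 28; b[23] = 34; b[24] = 6; b[25] = 40; b[26] = 46; b[27] = 30; b[28] = 20; b[29] = 50; b[30] = 14; b[31] = 8; b[32] = 22; b[33] = 30; b[34] = 52; b[35] = 26; b[36] = 22; b[37] = 48; b[38] = 14; b[39] = 6; b[40] = 20; b[41] = 26; b[42] = 46; b[43] = 16; b[44] = 6; b[45] = 22; b[46] = 28; b[47] = 50; b[48] = 22; b[49] = 16; b[50] = 38.
The sequence repeats with period 48.
So b[2733] = b[1 + ((2733-1) mod 48)] = b[45] = 22.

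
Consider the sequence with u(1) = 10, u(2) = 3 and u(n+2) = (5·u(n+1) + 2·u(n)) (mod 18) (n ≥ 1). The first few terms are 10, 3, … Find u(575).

Listing terms: u(1) = 10,  u(2) = 3,  u(3) = 17,  u(4) = 1,  u(5) = 3,  u(6) = 17.
Since (u(5), u(6)) = (u(2), u(3)) = (3, 17) (two consecutive terms determine the rest), the sequence is eventually periodic: after a pre-period of length 1 it cycles with period 3.
For n ≥ 2, u(n) depends only on (n - 2) mod 3. (575 - 2) mod 3 = 0, so u(575) = u(2) = 3.

3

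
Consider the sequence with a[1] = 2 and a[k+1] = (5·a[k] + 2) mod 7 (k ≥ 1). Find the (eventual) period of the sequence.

6

We have a[1] = 2, a[2] = 5, a[3] = 6, a[4] = 4, a[5] = 1, a[6] = 0, a[7] = 2.
The sequence repeats with period 6.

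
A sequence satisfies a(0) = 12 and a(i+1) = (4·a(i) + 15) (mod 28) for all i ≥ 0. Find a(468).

We have a(0) = 12, a(1) = 7, a(2) = 15, a(3) = 19, a(4) = 7.
Since a(4) = a(1) = 7, the sequence is eventually periodic: after a pre-period of length 1 it cycles with period 3.
For i ≥ 1, a(i) depends only on (i - 1) mod 3. (468 - 1) mod 3 = 2, so a(468) = a(3) = 19.

19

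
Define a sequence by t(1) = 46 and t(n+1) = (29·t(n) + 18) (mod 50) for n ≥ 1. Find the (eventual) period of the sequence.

10

Computing terms: t(1) = 46; t(2) = 2; t(3) = 26; t(4) = 22; t(5) = 6; t(6) = 42; t(7) = 36; t(8) = 12; t(9) = 16; t(10) = 32; t(11) = 46.
Since t(11) = t(1) = 46, the sequence is periodic with period 10.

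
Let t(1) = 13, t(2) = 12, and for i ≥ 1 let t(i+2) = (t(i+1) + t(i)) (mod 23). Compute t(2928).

22

Computing terms: t(1) = 13,  t(2) = 12,  t(3) = 2,  t(4) = 14,  t(5) = 16,  t(6) = 7,  t(7) = 0,  t(8) = 7,  t(9) = 7,  t(10) = 14,  t(11) = 21,  t(12) = 12,  t(13) = 10,  t(14) = 22,  t(15) = 9,  t(16) = 8,  t(17) = 17,  t(18) = 2,  t(19) = 19,  t(20) = 21,  t(21) = 17,  t(22) = 15,  t(23) = 9,  t(24) = 1,  t(25) = 10,  t(26) = 11,  t(27) = 21,  t(28) = 9,  t(29) = 7,  t(30) = 16,  t(31) = 0,  t(32) = 16,  t(33) = 16,  t(34) = 9,  t(35) = 2,  t(36) = 11,  t(37) = 13,  t(38) = 1,  t(39) = 14,  t(40) = 15,  t(41) = 6,  t(42) = 21,  t(43) = 4,  t(44) = 2,  t(45) = 6,  t(46) = 8,  t(47) = 14,  t(48) = 22,  t(49) = 13,  t(50) = 12.
The sequence repeats with period 48.
So t(2928) = t(1 + ((2928-1) mod 48)) = t(48) = 22.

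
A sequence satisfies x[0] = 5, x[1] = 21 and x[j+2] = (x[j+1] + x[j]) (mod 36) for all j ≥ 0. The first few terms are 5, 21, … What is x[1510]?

x[0] = 5; x[1] = 21; x[2] = 26; x[3] = 11; x[4] = 1; x[5] = 12; x[6] = 13; x[7] = 25; x[8] = 2; x[9] = 27; x[10] = 29; x[11] = 20; x[12] = 13; x[13] = 33; x[14] = 10; x[15] = 7; x[16] = 17; x[17] = 24; x[18] = 5; x[19] = 29; x[20] = 34; x[21] = 27; x[22] = 25; x[23] = 16; x[24] = 5; x[25] = 21.
The sequence repeats with period 24.
So x[1510] = x[0 + ((1510-0) mod 24)] = x[22] = 25.

25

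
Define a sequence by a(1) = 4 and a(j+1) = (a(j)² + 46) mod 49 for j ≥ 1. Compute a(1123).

19

We have a(1) = 4,  a(2) = 13,  a(3) = 19,  a(4) = 15,  a(5) = 26,  a(6) = 36,  a(7) = 19.
Since a(7) = a(3) = 19, the sequence is eventually periodic: after a pre-period of length 2 it cycles with period 4.
For j ≥ 3, a(j) depends only on (j - 3) mod 4. (1123 - 3) mod 4 = 0, so a(1123) = a(3) = 19.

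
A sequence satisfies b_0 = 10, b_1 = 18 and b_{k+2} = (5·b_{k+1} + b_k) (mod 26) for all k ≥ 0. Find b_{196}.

12

Computing terms: b_0 = 10, b_1 = 18, b_2 = 22, b_3 = 24, b_4 = 12, b_5 = 6, b_6 = 16, b_7 = 8, b_8 = 4, b_9 = 2, b_{10} = 14, b_{11} = 20, b_{12} = 10, b_{13} = 18.
The sequence repeats with period 12.
(196 - 0) mod 12 = 4, so b_{196} = b_4 = 12.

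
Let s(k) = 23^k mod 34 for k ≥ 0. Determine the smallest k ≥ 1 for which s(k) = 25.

Listing terms: s(0) = 1, s(1) = 23, s(2) = 19, s(3) = 29, s(4) = 21, s(5) = 7, s(6) = 25, s(7) = 31, s(8) = 33, s(9) = 11, s(10) = 15, s(11) = 5, s(12) = 13, s(13) = 27, s(14) = 9, s(15) = 3, s(16) = 1.
The sequence repeats with period 16.
The value 25 first appears (with k ≥ 1) at s(6).

6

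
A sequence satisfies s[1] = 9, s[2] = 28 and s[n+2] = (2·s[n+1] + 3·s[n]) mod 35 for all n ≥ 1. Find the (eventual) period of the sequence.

12

We have s[1] = 9; s[2] = 28; s[3] = 13; s[4] = 5; s[5] = 14; s[6] = 8; s[7] = 23; s[8] = 0; s[9] = 34; s[10] = 33; s[11] = 28; s[12] = 15; s[13] = 9; s[14] = 28.
Since (s[13], s[14]) = (s[1], s[2]) = (9, 28) (two consecutive terms determine the rest), the sequence is periodic with period 12.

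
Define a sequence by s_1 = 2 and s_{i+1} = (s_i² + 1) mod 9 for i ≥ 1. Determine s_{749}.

Computing terms: s_1 = 2; s_2 = 5; s_3 = 8; s_4 = 2.
Since s_4 = s_1 = 2, the sequence is periodic with period 3.
So s_{749} = s_{1 + ((749-1) mod 3)} = s_2 = 5.

5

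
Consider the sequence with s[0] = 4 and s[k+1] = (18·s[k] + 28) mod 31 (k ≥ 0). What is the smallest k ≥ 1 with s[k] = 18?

12

Listing terms: s[0] = 4, s[1] = 7, s[2] = 30, s[3] = 10, s[4] = 22, s[5] = 21, s[6] = 3, s[7] = 20, s[8] = 16, s[9] = 6, s[10] = 12, s[11] = 27, s[12] = 18, s[13] = 11, s[14] = 9, s[15] = 4.
The sequence repeats with period 15.
The value 18 first appears (with k ≥ 1) at s[12].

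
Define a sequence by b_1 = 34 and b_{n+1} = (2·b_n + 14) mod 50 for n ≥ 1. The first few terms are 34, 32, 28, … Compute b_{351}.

We have b_1 = 34; b_2 = 32; b_3 = 28; b_4 = 20; b_5 = 4; b_6 = 22; b_7 = 8; b_8 = 30; b_9 = 24; b_{10} = 12; b_{11} = 38; b_{12} = 40; b_{13} = 44; b_{14} = 2; b_{15} = 18; b_{16} = 0; b_{17} = 14; b_{18} = 42; b_{19} = 48; b_{20} = 10; b_{21} = 34.
The sequence repeats with period 20.
(351 - 1) mod 20 = 10, so b_{351} = b_{11} = 38.

38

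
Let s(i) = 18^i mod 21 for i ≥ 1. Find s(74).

9

Listing terms: s(1) = 18,  s(2) = 9,  s(3) = 15,  s(4) = 18.
Since s(4) = s(1) = 18, the sequence is periodic with period 3.
So s(74) = s(1 + ((74-1) mod 3)) = s(2) = 9.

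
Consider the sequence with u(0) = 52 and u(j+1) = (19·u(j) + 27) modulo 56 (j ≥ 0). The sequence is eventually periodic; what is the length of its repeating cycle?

12

Listing terms: u(0) = 52, u(1) = 7, u(2) = 48, u(3) = 43, u(4) = 4, u(5) = 47, u(6) = 24, u(7) = 35, u(8) = 20, u(9) = 15, u(10) = 32, u(11) = 19, u(12) = 52.
Since u(12) = u(0) = 52, the sequence is periodic with period 12.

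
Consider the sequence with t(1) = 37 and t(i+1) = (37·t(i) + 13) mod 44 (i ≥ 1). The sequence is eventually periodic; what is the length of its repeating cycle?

20

t(1) = 37; t(2) = 18; t(3) = 19; t(4) = 12; t(5) = 17; t(6) = 26; t(7) = 7; t(8) = 8; t(9) = 1; t(10) = 6; t(11) = 15; t(12) = 40; t(13) = 41; t(14) = 34; t(15) = 39; t(16) = 4; t(17) = 29; t(18) = 30; t(19) = 23; t(20) = 28; t(21) = 37.
Since t(21) = t(1) = 37, the sequence is periodic with period 20.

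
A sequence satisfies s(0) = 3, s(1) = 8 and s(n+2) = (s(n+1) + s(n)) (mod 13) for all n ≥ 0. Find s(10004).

12

We have s(0) = 3, s(1) = 8, s(2) = 11, s(3) = 6, s(4) = 4, s(5) = 10, s(6) = 1, s(7) = 11, s(8) = 12, s(9) = 10, s(10) = 9, s(11) = 6, s(12) = 2, s(13) = 8, s(14) = 10, s(15) = 5, s(16) = 2, s(17) = 7, s(18) = 9, s(19) = 3, s(20) = 12, s(21) = 2, s(22) = 1, s(23) = 3, s(24) = 4, s(25) = 7, s(26) = 11, s(27) = 5, s(28) = 3, s(29) = 8.
The sequence repeats with period 28.
(10004 - 0) mod 28 = 8, so s(10004) = s(8) = 12.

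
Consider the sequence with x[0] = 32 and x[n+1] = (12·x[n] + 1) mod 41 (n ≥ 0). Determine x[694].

Listing terms: x[0] = 32; x[1] = 16; x[2] = 29; x[3] = 21; x[4] = 7; x[5] = 3; x[6] = 37; x[7] = 35; x[8] = 11; x[9] = 10; x[10] = 39; x[11] = 18; x[12] = 12; x[13] = 22; x[14] = 19; x[15] = 24; x[16] = 2; x[17] = 25; x[18] = 14; x[19] = 5; x[20] = 20; x[21] = 36; x[22] = 23; x[23] = 31; x[24] = 4; x[25] = 8; x[26] = 15; x[27] = 17; x[28] = 0; x[29] = 1; x[30] = 13; x[31] = 34; x[32] = 40; x[33] = 30; x[34] = 33; x[35] = 28; x[36] = 9; x[37] = 27; x[38] = 38; x[39] = 6; x[40] = 32.
Since x[40] = x[0] = 32, the sequence is periodic with period 40.
So x[694] = x[0 + ((694-0) mod 40)] = x[14] = 19.

19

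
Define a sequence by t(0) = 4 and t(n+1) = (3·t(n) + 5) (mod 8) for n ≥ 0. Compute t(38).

Listing terms: t(0) = 4, t(1) = 1, t(2) = 0, t(3) = 5, t(4) = 4.
Since t(4) = t(0) = 4, the sequence is periodic with period 4.
(38 - 0) mod 4 = 2, so t(38) = t(2) = 0.

0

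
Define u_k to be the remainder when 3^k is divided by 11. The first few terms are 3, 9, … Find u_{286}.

3

Computing terms: u_1 = 3, u_2 = 9, u_3 = 5, u_4 = 4, u_5 = 1, u_6 = 3.
The sequence repeats with period 5.
So u_{286} = u_{1 + ((286-1) mod 5)} = u_1 = 3.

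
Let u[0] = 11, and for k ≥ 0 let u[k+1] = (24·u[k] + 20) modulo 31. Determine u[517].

We have u[0] = 11, u[1] = 5, u[2] = 16, u[3] = 1, u[4] = 13, u[5] = 22, u[6] = 21, u[7] = 28, u[8] = 10, u[9] = 12, u[10] = 29, u[11] = 3, u[12] = 30, u[13] = 27, u[14] = 17, u[15] = 25, u[16] = 0, u[17] = 20, u[18] = 4, u[19] = 23, u[20] = 14, u[21] = 15, u[22] = 8, u[23] = 26, u[24] = 24, u[25] = 7, u[26] = 2, u[27] = 6, u[28] = 9, u[29] = 19, u[30] = 11.
Since u[30] = u[0] = 11, the sequence is periodic with period 30.
(517 - 0) mod 30 = 7, so u[517] = u[7] = 28.

28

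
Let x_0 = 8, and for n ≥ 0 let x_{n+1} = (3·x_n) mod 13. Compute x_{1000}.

We have x_0 = 8,  x_1 = 11,  x_2 = 7,  x_3 = 8.
The sequence repeats with period 3.
(1000 - 0) mod 3 = 1, so x_{1000} = x_1 = 11.

11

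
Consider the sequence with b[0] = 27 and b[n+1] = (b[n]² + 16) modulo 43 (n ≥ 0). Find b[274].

8

b[0] = 27; b[1] = 14; b[2] = 40; b[3] = 25; b[4] = 39; b[5] = 32; b[6] = 8; b[7] = 37; b[8] = 9; b[9] = 11; b[10] = 8.
Since b[10] = b[6] = 8, the sequence is eventually periodic: after a pre-period of length 6 it cycles with period 4.
For n ≥ 6, b[n] depends only on (n - 6) mod 4. (274 - 6) mod 4 = 0, so b[274] = b[6] = 8.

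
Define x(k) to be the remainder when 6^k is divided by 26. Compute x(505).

6

x(0) = 1,  x(1) = 6,  x(2) = 10,  x(3) = 8,  x(4) = 22,  x(5) = 2,  x(6) = 12,  x(7) = 20,  x(8) = 16,  x(9) = 18,  x(10) = 4,  x(11) = 24,  x(12) = 14,  x(13) = 6.
Since x(13) = x(1) = 6, the sequence is eventually periodic: after a pre-period of length 1 it cycles with period 12.
For k ≥ 1, x(k) depends only on (k - 1) mod 12. (505 - 1) mod 12 = 0, so x(505) = x(1) = 6.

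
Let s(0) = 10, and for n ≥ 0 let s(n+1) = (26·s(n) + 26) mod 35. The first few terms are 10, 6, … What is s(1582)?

2

We have s(0) = 10, s(1) = 6, s(2) = 7, s(3) = 33, s(4) = 9, s(5) = 15, s(6) = 31, s(7) = 27, s(8) = 28, s(9) = 19, s(10) = 30, s(11) = 1, s(12) = 17, s(13) = 13, s(14) = 14, s(15) = 5, s(16) = 16, s(17) = 22, s(18) = 3, s(19) = 34, s(20) = 0, s(21) = 26, s(22) = 2, s(23) = 8, s(24) = 24, s(25) = 20, s(26) = 21, s(27) = 12, s(28) = 23, s(29) = 29, s(30) = 10.
The sequence repeats with period 30.
So s(1582) = s(0 + ((1582-0) mod 30)) = s(22) = 2.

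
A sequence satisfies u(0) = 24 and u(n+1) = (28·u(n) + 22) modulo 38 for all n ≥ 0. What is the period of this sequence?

We have u(0) = 24, u(1) = 10, u(2) = 36, u(3) = 4, u(4) = 20, u(5) = 12, u(6) = 16, u(7) = 14, u(8) = 34, u(9) = 24.
Since u(9) = u(0) = 24, the sequence is periodic with period 9.

9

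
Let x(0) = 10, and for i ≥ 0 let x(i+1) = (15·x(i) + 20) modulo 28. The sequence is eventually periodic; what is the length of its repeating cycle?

Computing terms: x(0) = 10; x(1) = 2; x(2) = 22; x(3) = 14; x(4) = 6; x(5) = 26; x(6) = 18; x(7) = 10.
Since x(7) = x(0) = 10, the sequence is periodic with period 7.

7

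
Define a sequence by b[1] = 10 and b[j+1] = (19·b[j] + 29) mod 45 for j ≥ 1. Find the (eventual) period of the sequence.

Computing terms: b[1] = 10,  b[2] = 39,  b[3] = 5,  b[4] = 34,  b[5] = 0,  b[6] = 29,  b[7] = 40,  b[8] = 24,  b[9] = 35,  b[10] = 19,  b[11] = 30,  b[12] = 14,  b[13] = 25,  b[14] = 9,  b[15] = 20,  b[16] = 4,  b[17] = 15,  b[18] = 44,  b[19] = 10.
Since b[19] = b[1] = 10, the sequence is periodic with period 18.

18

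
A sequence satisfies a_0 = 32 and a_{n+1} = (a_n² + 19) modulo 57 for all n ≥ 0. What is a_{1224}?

a_0 = 32,  a_1 = 17,  a_2 = 23,  a_3 = 35,  a_4 = 47,  a_5 = 5,  a_6 = 44,  a_7 = 17.
Since a_7 = a_1 = 17, the sequence is eventually periodic: after a pre-period of length 1 it cycles with period 6.
For n ≥ 1, a_n depends only on (n - 1) mod 6. (1224 - 1) mod 6 = 5, so a_{1224} = a_6 = 44.

44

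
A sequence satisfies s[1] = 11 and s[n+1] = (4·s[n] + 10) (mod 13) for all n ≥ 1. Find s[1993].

Listing terms: s[1] = 11; s[2] = 2; s[3] = 5; s[4] = 4; s[5] = 0; s[6] = 10; s[7] = 11.
The sequence repeats with period 6.
So s[1993] = s[1 + ((1993-1) mod 6)] = s[1] = 11.

11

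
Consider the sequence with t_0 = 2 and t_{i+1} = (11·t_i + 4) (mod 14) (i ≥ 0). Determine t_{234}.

t_0 = 2, t_1 = 12, t_2 = 10, t_3 = 2.
The sequence repeats with period 3.
So t_{234} = t_{0 + ((234-0) mod 3)} = t_0 = 2.

2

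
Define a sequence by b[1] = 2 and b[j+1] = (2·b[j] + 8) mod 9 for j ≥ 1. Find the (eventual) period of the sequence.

6

Computing terms: b[1] = 2,  b[2] = 3,  b[3] = 5,  b[4] = 0,  b[5] = 8,  b[6] = 6,  b[7] = 2.
The sequence repeats with period 6.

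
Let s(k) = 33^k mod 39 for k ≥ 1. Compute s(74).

Listing terms: s(1) = 33, s(2) = 36, s(3) = 18, s(4) = 9, s(5) = 24, s(6) = 12, s(7) = 6, s(8) = 3, s(9) = 21, s(10) = 30, s(11) = 15, s(12) = 27, s(13) = 33.
Since s(13) = s(1) = 33, the sequence is periodic with period 12.
(74 - 1) mod 12 = 1, so s(74) = s(2) = 36.

36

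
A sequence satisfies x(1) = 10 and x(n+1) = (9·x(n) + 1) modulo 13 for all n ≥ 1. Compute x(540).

1

Listing terms: x(1) = 10, x(2) = 0, x(3) = 1, x(4) = 10.
Since x(4) = x(1) = 10, the sequence is periodic with period 3.
(540 - 1) mod 3 = 2, so x(540) = x(3) = 1.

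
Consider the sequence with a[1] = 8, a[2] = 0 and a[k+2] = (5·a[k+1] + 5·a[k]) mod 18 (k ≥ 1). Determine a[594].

10

We have a[1] = 8, a[2] = 0, a[3] = 4, a[4] = 2, a[5] = 12, a[6] = 16, a[7] = 14, a[8] = 6, a[9] = 10, a[10] = 8, a[11] = 0.
The sequence repeats with period 9.
(594 - 1) mod 9 = 8, so a[594] = a[9] = 10.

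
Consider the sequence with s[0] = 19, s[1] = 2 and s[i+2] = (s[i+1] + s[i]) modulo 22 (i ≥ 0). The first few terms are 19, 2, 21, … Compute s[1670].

Computing terms: s[0] = 19; s[1] = 2; s[2] = 21; s[3] = 1; s[4] = 0; s[5] = 1; s[6] = 1; s[7] = 2; s[8] = 3; s[9] = 5; s[10] = 8; s[11] = 13; s[12] = 21; s[13] = 12; s[14] = 11; s[15] = 1; s[16] = 12; s[17] = 13; s[18] = 3; s[19] = 16; s[20] = 19; s[21] = 13; s[22] = 10; s[23] = 1; s[24] = 11; s[25] = 12; s[26] = 1; s[27] = 13; s[28] = 14; s[29] = 5; s[30] = 19; s[31] = 2.
Since (s[30], s[31]) = (s[0], s[1]) = (19, 2) (two consecutive terms determine the rest), the sequence is periodic with period 30.
(1670 - 0) mod 30 = 20, so s[1670] = s[20] = 19.

19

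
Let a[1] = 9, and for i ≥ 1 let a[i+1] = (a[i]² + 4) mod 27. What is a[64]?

Computing terms: a[1] = 9; a[2] = 4; a[3] = 20; a[4] = 26; a[5] = 5; a[6] = 2; a[7] = 8; a[8] = 14; a[9] = 11; a[10] = 17; a[11] = 23; a[12] = 20.
Since a[12] = a[3] = 20, the sequence is eventually periodic: after a pre-period of length 2 it cycles with period 9.
For i ≥ 3, a[i] depends only on (i - 3) mod 9. (64 - 3) mod 9 = 7, so a[64] = a[10] = 17.

17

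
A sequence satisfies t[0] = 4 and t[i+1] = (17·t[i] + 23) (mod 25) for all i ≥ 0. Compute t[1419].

Computing terms: t[0] = 4,  t[1] = 16,  t[2] = 20,  t[3] = 13,  t[4] = 19,  t[5] = 21,  t[6] = 5,  t[7] = 8,  t[8] = 9,  t[9] = 1,  t[10] = 15,  t[11] = 3,  t[12] = 24,  t[13] = 6,  t[14] = 0,  t[15] = 23,  t[16] = 14,  t[17] = 11,  t[18] = 10,  t[19] = 18,  t[20] = 4.
The sequence repeats with period 20.
So t[1419] = t[0 + ((1419-0) mod 20)] = t[19] = 18.

18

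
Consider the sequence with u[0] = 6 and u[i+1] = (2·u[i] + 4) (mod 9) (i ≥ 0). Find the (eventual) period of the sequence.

6

Listing terms: u[0] = 6; u[1] = 7; u[2] = 0; u[3] = 4; u[4] = 3; u[5] = 1; u[6] = 6.
Since u[6] = u[0] = 6, the sequence is periodic with period 6.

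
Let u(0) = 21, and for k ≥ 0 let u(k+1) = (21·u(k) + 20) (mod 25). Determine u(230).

21

u(0) = 21, u(1) = 11, u(2) = 1, u(3) = 16, u(4) = 6, u(5) = 21.
Since u(5) = u(0) = 21, the sequence is periodic with period 5.
So u(230) = u(0 + ((230-0) mod 5)) = u(0) = 21.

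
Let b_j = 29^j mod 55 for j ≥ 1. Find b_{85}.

b_1 = 29, b_2 = 16, b_3 = 24, b_4 = 36, b_5 = 54, b_6 = 26, b_7 = 39, b_8 = 31, b_9 = 19, b_{10} = 1, b_{11} = 29.
Since b_{11} = b_1 = 29, the sequence is periodic with period 10.
(85 - 1) mod 10 = 4, so b_{85} = b_5 = 54.

54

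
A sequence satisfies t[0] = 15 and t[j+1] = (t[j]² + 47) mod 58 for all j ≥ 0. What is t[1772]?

23

t[0] = 15, t[1] = 40, t[2] = 23, t[3] = 54, t[4] = 5, t[5] = 14, t[6] = 11, t[7] = 52, t[8] = 25, t[9] = 34, t[10] = 43, t[11] = 40.
Since t[11] = t[1] = 40, the sequence is eventually periodic: after a pre-period of length 1 it cycles with period 10.
For j ≥ 1, t[j] depends only on (j - 1) mod 10. (1772 - 1) mod 10 = 1, so t[1772] = t[2] = 23.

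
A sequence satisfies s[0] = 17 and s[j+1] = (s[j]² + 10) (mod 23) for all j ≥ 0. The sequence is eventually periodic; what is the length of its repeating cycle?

We have s[0] = 17,  s[1] = 0,  s[2] = 10,  s[3] = 18,  s[4] = 12,  s[5] = 16,  s[6] = 13,  s[7] = 18.
Since s[7] = s[3] = 18, the sequence is eventually periodic: after a pre-period of length 3 it cycles with period 4.

4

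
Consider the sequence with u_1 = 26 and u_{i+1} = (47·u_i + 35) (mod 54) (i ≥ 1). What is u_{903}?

38

u_1 = 26, u_2 = 15, u_3 = 38, u_4 = 39, u_5 = 32, u_6 = 27, u_7 = 8, u_8 = 33, u_9 = 20, u_{10} = 3, u_{11} = 14, u_{12} = 45, u_{13} = 44, u_{14} = 51, u_{15} = 2, u_{16} = 21, u_{17} = 50, u_{18} = 9, u_{19} = 26.
The sequence repeats with period 18.
(903 - 1) mod 18 = 2, so u_{903} = u_3 = 38.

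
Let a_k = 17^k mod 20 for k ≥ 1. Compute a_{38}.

9

Computing terms: a_1 = 17,  a_2 = 9,  a_3 = 13,  a_4 = 1,  a_5 = 17.
Since a_5 = a_1 = 17, the sequence is periodic with period 4.
So a_{38} = a_{1 + ((38-1) mod 4)} = a_2 = 9.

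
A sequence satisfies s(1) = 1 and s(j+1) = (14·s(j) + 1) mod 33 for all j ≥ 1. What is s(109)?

7

Computing terms: s(1) = 1; s(2) = 15; s(3) = 13; s(4) = 18; s(5) = 22; s(6) = 12; s(7) = 4; s(8) = 24; s(9) = 7; s(10) = 0; s(11) = 1.
Since s(11) = s(1) = 1, the sequence is periodic with period 10.
(109 - 1) mod 10 = 8, so s(109) = s(9) = 7.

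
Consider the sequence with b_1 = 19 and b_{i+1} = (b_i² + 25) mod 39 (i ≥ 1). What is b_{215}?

8

b_1 = 19, b_2 = 35, b_3 = 2, b_4 = 29, b_5 = 8, b_6 = 11, b_7 = 29.
Since b_7 = b_4 = 29, the sequence is eventually periodic: after a pre-period of length 3 it cycles with period 3.
For i ≥ 4, b_i depends only on (i - 4) mod 3. (215 - 4) mod 3 = 1, so b_{215} = b_5 = 8.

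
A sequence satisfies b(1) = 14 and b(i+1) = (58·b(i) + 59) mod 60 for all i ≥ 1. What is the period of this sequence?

12

Listing terms: b(1) = 14, b(2) = 31, b(3) = 57, b(4) = 5, b(5) = 49, b(6) = 21, b(7) = 17, b(8) = 25, b(9) = 9, b(10) = 41, b(11) = 37, b(12) = 45, b(13) = 29, b(14) = 1, b(15) = 57.
Since b(15) = b(3) = 57, the sequence is eventually periodic: after a pre-period of length 2 it cycles with period 12.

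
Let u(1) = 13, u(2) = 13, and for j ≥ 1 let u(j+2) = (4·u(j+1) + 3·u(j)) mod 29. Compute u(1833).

Listing terms: u(1) = 13; u(2) = 13; u(3) = 4; u(4) = 26; u(5) = 0; u(6) = 20; u(7) = 22; u(8) = 3; u(9) = 20; u(10) = 2; u(11) = 10; u(12) = 17; u(13) = 11; u(14) = 8; u(15) = 7; u(16) = 23; u(17) = 26; u(18) = 28; u(19) = 16; u(20) = 3; u(21) = 2; u(22) = 17; u(23) = 16; u(24) = 28; u(25) = 15; u(26) = 28; u(27) = 12; u(28) = 16; u(29) = 13; u(30) = 13.
Since (u(29), u(30)) = (u(1), u(2)) = (13, 13) (two consecutive terms determine the rest), the sequence is periodic with period 28.
So u(1833) = u(1 + ((1833-1) mod 28)) = u(13) = 11.

11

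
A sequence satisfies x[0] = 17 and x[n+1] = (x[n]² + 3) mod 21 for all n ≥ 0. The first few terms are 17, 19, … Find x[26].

7

x[0] = 17; x[1] = 19; x[2] = 7; x[3] = 10; x[4] = 19.
Since x[4] = x[1] = 19, the sequence is eventually periodic: after a pre-period of length 1 it cycles with period 3.
For n ≥ 1, x[n] depends only on (n - 1) mod 3. (26 - 1) mod 3 = 1, so x[26] = x[2] = 7.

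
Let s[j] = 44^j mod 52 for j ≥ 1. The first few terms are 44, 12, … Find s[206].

s[1] = 44; s[2] = 12; s[3] = 8; s[4] = 40; s[5] = 44.
The sequence repeats with period 4.
So s[206] = s[1 + ((206-1) mod 4)] = s[2] = 12.

12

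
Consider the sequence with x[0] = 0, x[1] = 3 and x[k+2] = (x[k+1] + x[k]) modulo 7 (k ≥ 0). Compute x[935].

4

We have x[0] = 0,  x[1] = 3,  x[2] = 3,  x[3] = 6,  x[4] = 2,  x[5] = 1,  x[6] = 3,  x[7] = 4,  x[8] = 0,  x[9] = 4,  x[10] = 4,  x[11] = 1,  x[12] = 5,  x[13] = 6,  x[14] = 4,  x[15] = 3,  x[16] = 0,  x[17] = 3.
Since (x[16], x[17]) = (x[0], x[1]) = (0, 3) (two consecutive terms determine the rest), the sequence is periodic with period 16.
So x[935] = x[0 + ((935-0) mod 16)] = x[7] = 4.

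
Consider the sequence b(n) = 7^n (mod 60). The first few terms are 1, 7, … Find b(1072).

1

We have b(0) = 1,  b(1) = 7,  b(2) = 49,  b(3) = 43,  b(4) = 1.
The sequence repeats with period 4.
(1072 - 0) mod 4 = 0, so b(1072) = b(0) = 1.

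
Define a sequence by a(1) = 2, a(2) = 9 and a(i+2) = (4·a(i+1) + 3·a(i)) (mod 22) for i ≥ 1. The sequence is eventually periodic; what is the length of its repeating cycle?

40

Computing terms: a(1) = 2; a(2) = 9; a(3) = 20; a(4) = 19; a(5) = 4; a(6) = 7; a(7) = 18; a(8) = 5; a(9) = 8; a(10) = 3; a(11) = 14; a(12) = 21; a(13) = 16; a(14) = 17; a(15) = 6; a(16) = 9; a(17) = 10; a(18) = 1; a(19) = 12; a(20) = 7; a(21) = 20; a(22) = 13; a(23) = 2; a(24) = 3; a(25) = 18; a(26) = 15; a(27) = 4; a(28) = 17; a(29) = 14; a(30) = 19; a(31) = 8; a(32) = 1; a(33) = 6; a(34) = 5; a(35) = 16; a(36) = 13; a(37) = 12; a(38) = 21; a(39) = 10; a(40) = 15; a(41) = 2; a(42) = 9.
The sequence repeats with period 40.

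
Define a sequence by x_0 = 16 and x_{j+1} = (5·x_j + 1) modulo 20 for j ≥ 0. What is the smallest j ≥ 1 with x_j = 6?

We have x_0 = 16; x_1 = 1; x_2 = 6; x_3 = 11; x_4 = 16.
Since x_4 = x_0 = 16, the sequence is periodic with period 4.
The value 6 first appears (with j ≥ 1) at x_2.

2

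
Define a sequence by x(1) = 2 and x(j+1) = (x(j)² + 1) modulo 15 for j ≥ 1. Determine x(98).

Computing terms: x(1) = 2; x(2) = 5; x(3) = 11; x(4) = 2.
Since x(4) = x(1) = 2, the sequence is periodic with period 3.
(98 - 1) mod 3 = 1, so x(98) = x(2) = 5.

5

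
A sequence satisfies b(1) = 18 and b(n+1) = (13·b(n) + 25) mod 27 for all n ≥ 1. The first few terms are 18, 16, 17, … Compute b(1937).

7

We have b(1) = 18,  b(2) = 16,  b(3) = 17,  b(4) = 3,  b(5) = 10,  b(6) = 20,  b(7) = 15,  b(8) = 4,  b(9) = 23,  b(10) = 0,  b(11) = 25,  b(12) = 26,  b(13) = 12,  b(14) = 19,  b(15) = 2,  b(16) = 24,  b(17) = 13,  b(18) = 5,  b(19) = 9,  b(20) = 7,  b(21) = 8,  b(22) = 21,  b(23) = 1,  b(24) = 11,  b(25) = 6,  b(26) = 22,  b(27) = 14,  b(28) = 18.
Since b(28) = b(1) = 18, the sequence is periodic with period 27.
So b(1937) = b(1 + ((1937-1) mod 27)) = b(20) = 7.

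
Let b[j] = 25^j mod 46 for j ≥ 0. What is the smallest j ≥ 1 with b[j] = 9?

5

We have b[0] = 1; b[1] = 25; b[2] = 27; b[3] = 31; b[4] = 39; b[5] = 9; b[6] = 41; b[7] = 13; b[8] = 3; b[9] = 29; b[10] = 35; b[11] = 1.
Since b[11] = b[0] = 1, the sequence is periodic with period 11.
The value 9 first appears (with j ≥ 1) at b[5].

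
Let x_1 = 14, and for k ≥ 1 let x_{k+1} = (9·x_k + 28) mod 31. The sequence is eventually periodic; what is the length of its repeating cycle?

x_1 = 14,  x_2 = 30,  x_3 = 19,  x_4 = 13,  x_5 = 21,  x_6 = 0,  x_7 = 28,  x_8 = 1,  x_9 = 6,  x_{10} = 20,  x_{11} = 22,  x_{12} = 9,  x_{13} = 16,  x_{14} = 17,  x_{15} = 26,  x_{16} = 14.
Since x_{16} = x_1 = 14, the sequence is periodic with period 15.

15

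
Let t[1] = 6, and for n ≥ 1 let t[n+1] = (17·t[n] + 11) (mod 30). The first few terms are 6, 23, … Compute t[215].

Computing terms: t[1] = 6,  t[2] = 23,  t[3] = 12,  t[4] = 5,  t[5] = 6.
The sequence repeats with period 4.
(215 - 1) mod 4 = 2, so t[215] = t[3] = 12.

12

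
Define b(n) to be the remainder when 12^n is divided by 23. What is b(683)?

We have b(1) = 12, b(2) = 6, b(3) = 3, b(4) = 13, b(5) = 18, b(6) = 9, b(7) = 16, b(8) = 8, b(9) = 4, b(10) = 2, b(11) = 1, b(12) = 12.
Since b(12) = b(1) = 12, the sequence is periodic with period 11.
So b(683) = b(1 + ((683-1) mod 11)) = b(1) = 12.

12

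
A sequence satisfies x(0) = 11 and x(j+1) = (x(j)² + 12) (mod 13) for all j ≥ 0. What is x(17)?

8

Listing terms: x(0) = 11,  x(1) = 3,  x(2) = 8,  x(3) = 11.
Since x(3) = x(0) = 11, the sequence is periodic with period 3.
(17 - 0) mod 3 = 2, so x(17) = x(2) = 8.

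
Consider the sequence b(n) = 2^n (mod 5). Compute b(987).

b(0) = 1; b(1) = 2; b(2) = 4; b(3) = 3; b(4) = 1.
Since b(4) = b(0) = 1, the sequence is periodic with period 4.
(987 - 0) mod 4 = 3, so b(987) = b(3) = 3.

3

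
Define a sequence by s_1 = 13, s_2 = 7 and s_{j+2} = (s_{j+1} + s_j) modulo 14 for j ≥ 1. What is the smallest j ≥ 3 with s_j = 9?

Listing terms: s_1 = 13,  s_2 = 7,  s_3 = 6,  s_4 = 13,  s_5 = 5,  s_6 = 4,  s_7 = 9,  s_8 = 13,  s_9 = 8,  s_{10} = 7,  s_{11} = 1,  s_{12} = 8,  s_{13} = 9,  s_{14} = 3,  s_{15} = 12,  s_{16} = 1,  s_{17} = 13,  s_{18} = 0,  s_{19} = 13,  s_{20} = 13,  s_{21} = 12,  s_{22} = 11,  s_{23} = 9,  s_{24} = 6,  s_{25} = 1,  s_{26} = 7,  s_{27} = 8,  s_{28} = 1,  s_{29} = 9,  s_{30} = 10,  s_{31} = 5,  s_{32} = 1,  s_{33} = 6,  s_{34} = 7,  s_{35} = 13,  s_{36} = 6,  s_{37} = 5,  s_{38} = 11,  s_{39} = 2,  s_{40} = 13,  s_{41} = 1,  s_{42} = 0,  s_{43} = 1,  s_{44} = 1,  s_{45} = 2,  s_{46} = 3,  s_{47} = 5,  s_{48} = 8,  s_{49} = 13,  s_{50} = 7.
Since (s_{49}, s_{50}) = (s_1, s_2) = (13, 7) (two consecutive terms determine the rest), the sequence is periodic with period 48.
The value 9 first appears (with j ≥ 3) at s_7.

7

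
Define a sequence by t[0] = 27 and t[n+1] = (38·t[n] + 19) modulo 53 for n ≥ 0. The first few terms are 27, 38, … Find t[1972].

Listing terms: t[0] = 27, t[1] = 38, t[2] = 32, t[3] = 16, t[4] = 44, t[5] = 48, t[6] = 41, t[7] = 40, t[8] = 2, t[9] = 42, t[10] = 25, t[11] = 15, t[12] = 6, t[13] = 35, t[14] = 24, t[15] = 30, t[16] = 46, t[17] = 18, t[18] = 14, t[19] = 21, t[20] = 22, t[21] = 7, t[22] = 20, t[23] = 37, t[24] = 47, t[25] = 3, t[26] = 27.
Since t[26] = t[0] = 27, the sequence is periodic with period 26.
(1972 - 0) mod 26 = 22, so t[1972] = t[22] = 20.

20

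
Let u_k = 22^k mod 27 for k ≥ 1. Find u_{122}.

7

u_1 = 22; u_2 = 25; u_3 = 10; u_4 = 4; u_5 = 7; u_6 = 19; u_7 = 13; u_8 = 16; u_9 = 1; u_{10} = 22.
Since u_{10} = u_1 = 22, the sequence is periodic with period 9.
(122 - 1) mod 9 = 4, so u_{122} = u_5 = 7.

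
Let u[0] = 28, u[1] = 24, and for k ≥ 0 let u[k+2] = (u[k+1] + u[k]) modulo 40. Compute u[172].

8

Listing terms: u[0] = 28, u[1] = 24, u[2] = 12, u[3] = 36, u[4] = 8, u[5] = 4, u[6] = 12, u[7] = 16, u[8] = 28, u[9] = 4, u[10] = 32, u[11] = 36, u[12] = 28, u[13] = 24.
The sequence repeats with period 12.
(172 - 0) mod 12 = 4, so u[172] = u[4] = 8.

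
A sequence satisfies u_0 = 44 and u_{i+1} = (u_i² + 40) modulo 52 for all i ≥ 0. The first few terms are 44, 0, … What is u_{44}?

44

Listing terms: u_0 = 44, u_1 = 0, u_2 = 40, u_3 = 28, u_4 = 44.
The sequence repeats with period 4.
So u_{44} = u_{0 + ((44-0) mod 4)} = u_0 = 44.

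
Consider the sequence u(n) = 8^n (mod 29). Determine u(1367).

14

Listing terms: u(0) = 1; u(1) = 8; u(2) = 6; u(3) = 19; u(4) = 7; u(5) = 27; u(6) = 13; u(7) = 17; u(8) = 20; u(9) = 15; u(10) = 4; u(11) = 3; u(12) = 24; u(13) = 18; u(14) = 28; u(15) = 21; u(16) = 23; u(17) = 10; u(18) = 22; u(19) = 2; u(20) = 16; u(21) = 12; u(22) = 9; u(23) = 14; u(24) = 25; u(25) = 26; u(26) = 5; u(27) = 11; u(28) = 1.
Since u(28) = u(0) = 1, the sequence is periodic with period 28.
So u(1367) = u(0 + ((1367-0) mod 28)) = u(23) = 14.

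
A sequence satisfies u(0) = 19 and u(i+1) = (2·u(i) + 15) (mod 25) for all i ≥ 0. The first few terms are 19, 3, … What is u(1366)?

11

Listing terms: u(0) = 19,  u(1) = 3,  u(2) = 21,  u(3) = 7,  u(4) = 4,  u(5) = 23,  u(6) = 11,  u(7) = 12,  u(8) = 14,  u(9) = 18,  u(10) = 1,  u(11) = 17,  u(12) = 24,  u(13) = 13,  u(14) = 16,  u(15) = 22,  u(16) = 9,  u(17) = 8,  u(18) = 6,  u(19) = 2,  u(20) = 19.
The sequence repeats with period 20.
So u(1366) = u(0 + ((1366-0) mod 20)) = u(6) = 11.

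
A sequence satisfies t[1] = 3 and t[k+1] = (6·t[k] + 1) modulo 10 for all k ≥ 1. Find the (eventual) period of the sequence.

Listing terms: t[1] = 3,  t[2] = 9,  t[3] = 5,  t[4] = 1,  t[5] = 7,  t[6] = 3.
Since t[6] = t[1] = 3, the sequence is periodic with period 5.

5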